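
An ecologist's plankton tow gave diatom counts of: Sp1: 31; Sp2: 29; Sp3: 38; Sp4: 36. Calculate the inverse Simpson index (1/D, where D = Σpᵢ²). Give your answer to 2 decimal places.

3.95

Total N = 31+29+38+36 = 134, so the proportions are 0.231343, 0.216418, 0.283582, 0.268657 (working shown to 6 dp, full precision carried).
D = 0.231343² + 0.216418² + 0.283582² + 0.268657² = 0.053520 + 0.046837 + 0.080419 + 0.072176 = 0.252952.
So 1/D = 3.9533, i.e. 3.95 to 2 decimal places.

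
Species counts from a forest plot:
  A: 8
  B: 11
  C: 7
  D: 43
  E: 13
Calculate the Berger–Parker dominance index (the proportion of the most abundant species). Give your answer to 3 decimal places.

0.524

Total N = 8+11+7+43+13 = 82, so the proportions are 0.09756, 0.13415, 0.08537, 0.52439, 0.15854 (working shown to 5 dp, full precision carried).
The largest proportion is 0.52439, i.e. d = 0.524 to 3 decimal places.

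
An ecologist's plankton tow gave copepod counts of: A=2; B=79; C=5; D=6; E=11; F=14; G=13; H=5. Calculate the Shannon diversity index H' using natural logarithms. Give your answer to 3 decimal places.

Total N = 2+79+5+6+11+14+13+5 = 135, so the proportions are 0.01481, 0.58519, 0.03704, 0.04444, 0.08148, 0.1037, 0.0963, 0.03704 (working shown to 5 dp, full precision carried).
Each pᵢ ln pᵢ term: 0.01481×(-4.21213)=-0.06240, 0.58519×(-0.53583)=-0.31356, 0.03704×(-3.29584)=-0.12207, 0.04444×(-3.11352)=-0.13838, 0.08148×(-2.50738)=-0.20430, 0.1037×(-2.26622)=-0.23502, 0.0963×(-2.34033)=-0.22536, 0.03704×(-3.29584)=-0.12207.
Sum = -1.42316, so H' = 1.423.

1.423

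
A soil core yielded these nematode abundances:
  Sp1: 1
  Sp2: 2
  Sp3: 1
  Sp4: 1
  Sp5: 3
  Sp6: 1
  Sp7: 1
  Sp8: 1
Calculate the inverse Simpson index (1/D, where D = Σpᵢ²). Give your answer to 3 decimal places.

Total N = 1+2+1+1+3+1+1+1 = 11, so the proportions are 0.0909091, 0.1818182, 0.0909091, 0.0909091, 0.2727273, 0.0909091, 0.0909091, 0.0909091 (working shown to 7 dp, full precision carried).
D = 0.0909091² + 0.1818182² + 0.0909091² + 0.0909091² + 0.2727273² + 0.0909091² + 0.0909091² + 0.0909091² = 0.0082645 + 0.0330579 + 0.0082645 + 0.0082645 + 0.0743802 + 0.0082645 + 0.0082645 + 0.0082645 = 0.1570248.
So 1/D = 6.36842, i.e. 6.368 to 3 decimal places.

6.368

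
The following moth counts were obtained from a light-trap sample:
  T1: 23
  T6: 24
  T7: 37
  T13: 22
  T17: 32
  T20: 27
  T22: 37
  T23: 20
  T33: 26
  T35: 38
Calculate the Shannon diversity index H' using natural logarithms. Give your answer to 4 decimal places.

2.2772

Total N = 23+24+37+22+32+27+37+20+26+38 = 286, so the proportions are 0.08042, 0.083916, 0.129371, 0.076923, 0.111888, 0.094406, 0.129371, 0.06993, 0.090909, 0.132867 (working shown to 6 dp, full precision carried).
Each pᵢ ln pᵢ term: 0.08042×(-2.520498)=-0.202697, 0.083916×(-2.477938)=-0.207939, 0.129371×(-2.045074)=-0.264572, 0.076923×(-2.564949)=-0.197304, 0.111888×(-2.190256)=-0.245064, 0.094406×(-2.360155)=-0.222812, 0.129371×(-2.045074)=-0.264572, 0.06993×(-2.660260)=-0.186032, 0.090909×(-2.397895)=-0.217990, 0.132867×(-2.018406)=-0.268180.
Sum = -2.277163, so H' = 2.2772.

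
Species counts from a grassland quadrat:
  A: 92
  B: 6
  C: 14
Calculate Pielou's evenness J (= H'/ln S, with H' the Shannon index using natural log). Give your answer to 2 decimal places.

Total N = 92+6+14 = 112, so the proportions are 0.8214, 0.0536, 0.125 (working shown to 4 dp, full precision carried).
H' = −Σ pᵢ ln pᵢ = −((-0.1616) + (-0.1568) + (-0.2599)) = 0.5783.
With S = 3 species, ln S = 1.0986, so J = 0.5783/1.0986 = 0.5264, i.e. 0.53 to 2 decimal places.

0.53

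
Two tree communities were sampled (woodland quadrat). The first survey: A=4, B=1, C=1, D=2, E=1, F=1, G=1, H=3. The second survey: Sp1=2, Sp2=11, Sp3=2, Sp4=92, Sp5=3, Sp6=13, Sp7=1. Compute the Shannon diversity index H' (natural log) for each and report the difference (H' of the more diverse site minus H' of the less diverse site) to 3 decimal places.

0.974

The first survey: N=14, proportions 0.2857143, 0.0714286, 0.0714286, 0.1428571, 0.0714286, 0.0714286, 0.0714286, 0.2142857, giving H' = 1.9085353 (working shown to 7 dp, full precision carried).
The second survey: N=124, proportions 0.016129, 0.0887097, 0.016129, 0.7419355, 0.0241935, 0.1048387, 0.0080645, giving H' = 0.9348448.
Difference = |1.9085353 − 0.9348448| = 0.9736905, i.e. 0.974 to 3 decimal places.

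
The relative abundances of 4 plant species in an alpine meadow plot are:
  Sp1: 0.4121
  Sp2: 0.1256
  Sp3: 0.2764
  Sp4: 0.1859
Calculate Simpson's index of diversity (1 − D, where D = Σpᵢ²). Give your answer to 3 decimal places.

D = 0.4121² + 0.1256² + 0.2764² + 0.1859² = 0.16983 + 0.01578 + 0.07640 + 0.03456 = 0.29656 (working shown to 5 dp, full precision carried).
So 1 − D = 0.70344, i.e. 0.703 to 3 decimal places.

0.703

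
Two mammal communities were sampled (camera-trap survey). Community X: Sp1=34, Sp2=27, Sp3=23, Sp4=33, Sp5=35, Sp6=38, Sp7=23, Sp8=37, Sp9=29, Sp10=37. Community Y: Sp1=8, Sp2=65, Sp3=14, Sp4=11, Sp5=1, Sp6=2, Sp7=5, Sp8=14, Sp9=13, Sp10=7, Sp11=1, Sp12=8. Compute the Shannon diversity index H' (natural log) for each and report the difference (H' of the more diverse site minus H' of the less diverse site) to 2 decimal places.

0.38

Community X: N=316, proportions 0.1076, 0.0854, 0.0728, 0.1044, 0.1108, 0.1203, 0.0728, 0.1171, 0.0918, 0.1171, giving H' = 2.2873 (working shown to 4 dp, full precision carried).
Community Y: N=149, proportions 0.0537, 0.4362, 0.094, 0.0738, 0.0067, 0.0134, 0.0336, 0.094, 0.0872, 0.047, 0.0067, 0.0537, giving H' = 1.9081.
Difference = |2.2873 − 1.9081| = 0.3792, i.e. 0.38 to 2 decimal places.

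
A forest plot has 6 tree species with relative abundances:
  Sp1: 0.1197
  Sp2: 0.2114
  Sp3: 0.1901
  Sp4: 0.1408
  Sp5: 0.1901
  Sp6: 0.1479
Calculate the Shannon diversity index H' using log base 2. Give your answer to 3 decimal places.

2.557

Each pᵢ log₂ pᵢ term (working shown to 5 dp, full precision carried): 0.1197×(-3.06250)=-0.36658, 0.2114×(-2.24195)=-0.47395, 0.1901×(-2.39517)=-0.45532, 0.1408×(-2.82828)=-0.39822, 0.1901×(-2.39517)=-0.45532, 0.1479×(-2.75731)=-0.40781.
Sum = -2.55720, so H' = 2.557.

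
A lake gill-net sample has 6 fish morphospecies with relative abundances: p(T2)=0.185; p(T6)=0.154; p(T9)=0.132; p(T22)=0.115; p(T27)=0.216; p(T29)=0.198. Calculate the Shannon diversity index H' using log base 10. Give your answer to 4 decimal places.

0.7678

Each pᵢ log₁₀ pᵢ term (working shown to 6 dp, full precision carried): 0.185×(-0.732828)=-0.135573, 0.154×(-0.812479)=-0.125122, 0.132×(-0.879426)=-0.116084, 0.115×(-0.939302)=-0.108020, 0.216×(-0.665546)=-0.143758, 0.198×(-0.703335)=-0.139260.
Sum = -0.767817, so H' = 0.7678.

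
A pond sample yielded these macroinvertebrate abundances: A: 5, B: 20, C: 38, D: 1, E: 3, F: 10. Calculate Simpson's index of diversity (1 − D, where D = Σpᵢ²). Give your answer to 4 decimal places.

0.6662

Total N = 5+20+38+1+3+10 = 77, so the proportions are 0.064935, 0.25974, 0.493506, 0.012987, 0.038961, 0.12987 (working shown to 6 dp, full precision carried).
D = 0.064935² + 0.25974² + 0.493506² + 0.012987² + 0.038961² + 0.12987² = 0.004217 + 0.067465 + 0.243549 + 0.000169 + 0.001518 + 0.016866 = 0.333783.
So 1 − D = 0.666217, i.e. 0.6662 to 4 decimal places.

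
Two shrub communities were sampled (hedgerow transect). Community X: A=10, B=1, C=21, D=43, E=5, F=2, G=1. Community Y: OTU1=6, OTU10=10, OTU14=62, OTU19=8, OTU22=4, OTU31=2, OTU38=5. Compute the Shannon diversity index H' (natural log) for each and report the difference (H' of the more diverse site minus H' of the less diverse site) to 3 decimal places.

0.046

Community X: N=83, proportions 0.12048, 0.01205, 0.25301, 0.51807, 0.06024, 0.0241, 0.01205, giving H' = 1.30889 (working shown to 5 dp, full precision carried).
Community Y: N=97, proportions 0.06186, 0.10309, 0.63918, 0.08247, 0.04124, 0.02062, 0.05155, giving H' = 1.26262.
Difference = |1.30889 − 1.26262| = 0.04627, i.e. 0.046 to 3 decimal places.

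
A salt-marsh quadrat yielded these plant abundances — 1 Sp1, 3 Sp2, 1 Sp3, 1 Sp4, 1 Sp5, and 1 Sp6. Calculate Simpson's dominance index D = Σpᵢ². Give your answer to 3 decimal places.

Total N = 1+3+1+1+1+1 = 8, so the proportions are 0.125, 0.375, 0.125, 0.125, 0.125, 0.125 (working shown to 5 dp, full precision carried).
D = 0.125² + 0.375² + 0.125² + 0.125² + 0.125² + 0.125² = 0.01562 + 0.14062 + 0.01562 + 0.01562 + 0.01562 + 0.01562 = 0.21875.
To 3 decimal places, D = 0.219.

0.219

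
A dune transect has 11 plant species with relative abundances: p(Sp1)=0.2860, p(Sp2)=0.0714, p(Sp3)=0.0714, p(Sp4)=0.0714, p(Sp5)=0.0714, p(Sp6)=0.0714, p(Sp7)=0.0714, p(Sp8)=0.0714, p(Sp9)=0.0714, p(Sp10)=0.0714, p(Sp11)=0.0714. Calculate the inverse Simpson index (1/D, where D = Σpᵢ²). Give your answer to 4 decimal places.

D = 0.286² + 0.0714² + 0.0714² + 0.0714² + 0.0714² + 0.0714² + 0.0714² + 0.0714² + 0.0714² + 0.0714² + 0.0714² = 0.08179600 + 0.00509796 + 0.00509796 + 0.00509796 + 0.00509796 + 0.00509796 + 0.00509796 + 0.00509796 + 0.00509796 + 0.00509796 + 0.00509796 = 0.13277560 (working shown to 8 dp, full precision carried).
So 1/D = 7.531504, i.e. 7.5315 to 4 decimal places.

7.5315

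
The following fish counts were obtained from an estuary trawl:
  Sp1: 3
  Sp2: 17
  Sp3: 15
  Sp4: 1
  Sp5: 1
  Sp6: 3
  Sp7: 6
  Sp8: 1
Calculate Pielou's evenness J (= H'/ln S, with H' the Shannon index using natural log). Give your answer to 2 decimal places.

0.77

Total N = 3+17+15+1+1+3+6+1 = 47, so the proportions are 0.0638, 0.3617, 0.3191, 0.0213, 0.0213, 0.0638, 0.1277, 0.0213 (working shown to 4 dp, full precision carried).
H' = −Σ pᵢ ln pᵢ = −((-0.1756) + (-0.3678) + (-0.3645) + (-0.0819) + (-0.0819) + (-0.1756) + (-0.2628) + (-0.0819)) = 1.5921.
With S = 8 species, ln S = 2.0794, so J = 1.5921/2.0794 = 0.7656, i.e. 0.77 to 2 decimal places.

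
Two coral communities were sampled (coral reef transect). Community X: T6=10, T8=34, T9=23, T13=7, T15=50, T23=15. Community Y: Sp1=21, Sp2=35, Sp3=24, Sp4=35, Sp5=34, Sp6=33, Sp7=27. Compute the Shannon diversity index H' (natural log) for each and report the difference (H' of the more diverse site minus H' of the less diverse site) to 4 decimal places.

Community X: N=139, proportions 0.0719424, 0.2446043, 0.1654676, 0.0503597, 0.3597122, 0.1079137, giving H' = 1.5900009 (working shown to 7 dp, full precision carried).
Community Y: N=209, proportions 0.1004785, 0.1674641, 0.1148325, 0.1674641, 0.1626794, 0.1578947, 0.1291866, giving H' = 1.9291705.
Difference = |1.5900009 − 1.9291705| = 0.3391696, i.e. 0.3392 to 4 decimal places.

0.3392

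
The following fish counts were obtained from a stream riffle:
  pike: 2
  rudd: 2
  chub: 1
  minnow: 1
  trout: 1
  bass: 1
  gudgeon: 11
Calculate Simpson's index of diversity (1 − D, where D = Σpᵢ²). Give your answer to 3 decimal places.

0.632

Total N = 2+2+1+1+1+1+11 = 19, so the proportions are 0.10526, 0.10526, 0.05263, 0.05263, 0.05263, 0.05263, 0.57895 (working shown to 5 dp, full precision carried).
D = 0.10526² + 0.10526² + 0.05263² + 0.05263² + 0.05263² + 0.05263² + 0.57895² = 0.01108 + 0.01108 + 0.00277 + 0.00277 + 0.00277 + 0.00277 + 0.33518 = 0.36842.
So 1 − D = 0.63158, i.e. 0.632 to 3 decimal places.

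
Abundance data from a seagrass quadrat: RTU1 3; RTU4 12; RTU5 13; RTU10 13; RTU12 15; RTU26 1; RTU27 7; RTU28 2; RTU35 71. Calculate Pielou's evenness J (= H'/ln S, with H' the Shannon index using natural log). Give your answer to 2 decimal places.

0.72

Total N = 3+12+13+13+15+1+7+2+71 = 137, so the proportions are 0.0219, 0.0876, 0.0949, 0.0949, 0.1095, 0.0073, 0.0511, 0.0146, 0.5182 (working shown to 4 dp, full precision carried).
H' = −Σ pᵢ ln pᵢ = −((-0.0837) + (-0.2133) + (-0.2235) + (-0.2235) + (-0.2422) + (-0.0359) + (-0.1520) + (-0.0617) + (-0.3406)) = 1.5763.
With S = 9 species, ln S = 2.1972, so J = 1.5763/2.1972 = 0.7174, i.e. 0.72 to 2 decimal places.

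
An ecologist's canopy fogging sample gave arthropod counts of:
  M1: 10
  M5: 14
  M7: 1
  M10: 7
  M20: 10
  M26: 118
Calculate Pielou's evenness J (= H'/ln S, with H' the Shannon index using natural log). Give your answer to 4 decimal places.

Total N = 10+14+1+7+10+118 = 160, so the proportions are 0.0625, 0.0875, 0.00625, 0.04375, 0.0625, 0.7375 (working shown to 6 dp, full precision carried).
H' = −Σ pᵢ ln pᵢ = −((-0.173287) + (-0.213160) + (-0.031720) + (-0.136905) + (-0.173287) + (-0.224561)) = 0.952920.
With S = 6 species, ln S = 1.791759, so J = 0.952920/1.791759 = 0.531835, i.e. 0.5318 to 4 decimal places.

0.5318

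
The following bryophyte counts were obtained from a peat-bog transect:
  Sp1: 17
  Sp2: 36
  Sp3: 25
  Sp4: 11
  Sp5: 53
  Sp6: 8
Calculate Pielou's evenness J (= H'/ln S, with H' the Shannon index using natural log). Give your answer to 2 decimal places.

Total N = 17+36+25+11+53+8 = 150, so the proportions are 0.1133, 0.24, 0.1667, 0.0733, 0.3533, 0.0533 (working shown to 4 dp, full precision carried).
H' = −Σ pᵢ ln pᵢ = −((-0.2468) + (-0.3425) + (-0.2986) + (-0.1916) + (-0.3676) + (-0.1563)) = 1.6034.
With S = 6 species, ln S = 1.7918, so J = 1.6034/1.7918 = 0.8949, i.e. 0.89 to 2 decimal places.

0.89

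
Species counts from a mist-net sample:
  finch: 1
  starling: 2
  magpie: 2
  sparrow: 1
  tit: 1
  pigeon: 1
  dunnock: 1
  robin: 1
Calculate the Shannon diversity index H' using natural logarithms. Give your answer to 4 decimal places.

2.0253

Total N = 1+2+2+1+1+1+1+1 = 10, so the proportions are 0.1, 0.2, 0.2, 0.1, 0.1, 0.1, 0.1, 0.1 (working shown to 6 dp, full precision carried).
Each pᵢ ln pᵢ term: 0.1×(-2.302585)=-0.230259, 0.2×(-1.609438)=-0.321888, 0.2×(-1.609438)=-0.321888, 0.1×(-2.302585)=-0.230259, 0.1×(-2.302585)=-0.230259, 0.1×(-2.302585)=-0.230259, 0.1×(-2.302585)=-0.230259, 0.1×(-2.302585)=-0.230259.
Sum = -2.025326, so H' = 2.0253.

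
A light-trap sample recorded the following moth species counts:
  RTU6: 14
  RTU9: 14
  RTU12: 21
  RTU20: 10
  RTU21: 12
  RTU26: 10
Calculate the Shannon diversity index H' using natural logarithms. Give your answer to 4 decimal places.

1.7562

Total N = 14+14+21+10+12+10 = 81, so the proportions are 0.17284, 0.17284, 0.259259, 0.123457, 0.148148, 0.123457 (working shown to 6 dp, full precision carried).
Each pᵢ ln pᵢ term: 0.17284×(-1.755392)=-0.303401, 0.17284×(-1.755392)=-0.303401, 0.259259×(-1.349927)=-0.349981, 0.123457×(-2.091864)=-0.258255, 0.148148×(-1.909543)=-0.282895, 0.123457×(-2.091864)=-0.258255.
Sum = -1.756188, so H' = 1.7562.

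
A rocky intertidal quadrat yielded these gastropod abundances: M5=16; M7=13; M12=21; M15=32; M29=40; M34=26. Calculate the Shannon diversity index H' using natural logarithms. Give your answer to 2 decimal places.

1.72

Total N = 16+13+21+32+40+26 = 148, so the proportions are 0.1081, 0.0878, 0.1419, 0.2162, 0.2703, 0.1757 (working shown to 4 dp, full precision carried).
Each pᵢ ln pᵢ term: 0.1081×(-2.2246)=-0.2405, 0.0878×(-2.4323)=-0.2136, 0.1419×(-1.9527)=-0.2771, 0.2162×(-1.5315)=-0.3311, 0.2703×(-1.3083)=-0.3536, 0.1757×(-1.7391)=-0.3055.
Sum = -1.7215, so H' = 1.72.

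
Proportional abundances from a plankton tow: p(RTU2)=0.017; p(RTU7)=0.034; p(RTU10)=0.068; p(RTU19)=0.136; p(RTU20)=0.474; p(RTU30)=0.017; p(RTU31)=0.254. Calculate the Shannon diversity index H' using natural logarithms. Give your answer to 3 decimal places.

Each pᵢ ln pᵢ term (working shown to 5 dp, full precision carried): 0.017×(-4.07454)=-0.06927, 0.034×(-3.38139)=-0.11497, 0.068×(-2.68825)=-0.18280, 0.136×(-1.99510)=-0.27133, 0.474×(-0.74655)=-0.35386, 0.017×(-4.07454)=-0.06927, 0.254×(-1.37042)=-0.34809.
Sum = -1.40959, so H' = 1.410.

1.410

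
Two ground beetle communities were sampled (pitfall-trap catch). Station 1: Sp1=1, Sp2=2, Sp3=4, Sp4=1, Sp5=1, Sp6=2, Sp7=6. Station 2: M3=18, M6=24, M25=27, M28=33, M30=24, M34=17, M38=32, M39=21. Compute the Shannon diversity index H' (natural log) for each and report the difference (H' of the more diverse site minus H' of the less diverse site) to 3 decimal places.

Station 1: N=17, proportions 0.05882, 0.11765, 0.23529, 0.05882, 0.05882, 0.11765, 0.35294, giving H' = 1.71155 (working shown to 5 dp, full precision carried).
Station 2: N=196, proportions 0.09184, 0.12245, 0.13776, 0.16837, 0.12245, 0.08673, 0.16327, 0.10714, giving H' = 2.05389.
Difference = |1.71155 − 2.05389| = 0.34234, i.e. 0.342 to 3 decimal places.

0.342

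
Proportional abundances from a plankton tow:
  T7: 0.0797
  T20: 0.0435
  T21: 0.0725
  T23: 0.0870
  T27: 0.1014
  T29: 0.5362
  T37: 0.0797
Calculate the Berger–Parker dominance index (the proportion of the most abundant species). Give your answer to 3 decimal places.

The largest proportion is 0.5362, i.e. d = 0.536 to 3 decimal places.

0.536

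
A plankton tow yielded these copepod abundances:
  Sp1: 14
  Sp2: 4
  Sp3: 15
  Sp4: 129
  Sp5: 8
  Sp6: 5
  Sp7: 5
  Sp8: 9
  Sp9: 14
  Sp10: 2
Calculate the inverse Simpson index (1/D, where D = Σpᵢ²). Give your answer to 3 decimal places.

Total N = 14+4+15+129+8+5+5+9+14+2 = 205, so the proportions are 0.068293, 0.019512, 0.073171, 0.629268, 0.039024, 0.02439, 0.02439, 0.043902, 0.068293, 0.009756 (working shown to 6 dp, full precision carried).
D = 0.068293² + 0.019512² + 0.073171² + 0.629268² + 0.039024² + 0.02439² + 0.02439² + 0.043902² + 0.068293² + 0.009756² = 0.004664 + 0.000381 + 0.005354 + 0.395979 + 0.001523 + 0.000595 + 0.000595 + 0.001927 + 0.004664 + 0.000095 = 0.415776.
So 1/D = 2.40514, i.e. 2.405 to 3 decimal places.

2.405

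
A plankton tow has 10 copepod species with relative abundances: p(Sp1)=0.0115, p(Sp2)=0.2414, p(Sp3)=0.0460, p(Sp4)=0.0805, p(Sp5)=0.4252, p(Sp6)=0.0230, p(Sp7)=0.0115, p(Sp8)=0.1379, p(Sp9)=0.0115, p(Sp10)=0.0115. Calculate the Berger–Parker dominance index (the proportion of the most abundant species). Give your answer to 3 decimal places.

The largest proportion is 0.4252, i.e. d = 0.425 to 3 decimal places.

0.425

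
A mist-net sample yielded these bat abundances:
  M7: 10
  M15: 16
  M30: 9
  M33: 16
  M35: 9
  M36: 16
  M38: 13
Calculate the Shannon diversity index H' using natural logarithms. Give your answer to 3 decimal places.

Total N = 10+16+9+16+9+16+13 = 89, so the proportions are 0.11236, 0.17978, 0.10112, 0.17978, 0.10112, 0.17978, 0.14607 (working shown to 5 dp, full precision carried).
Each pᵢ ln pᵢ term: 0.11236×(-2.18605)=-0.24562, 0.17978×(-1.71605)=-0.30850, 0.10112×(-2.29141)=-0.23172, 0.17978×(-1.71605)=-0.30850, 0.10112×(-2.29141)=-0.23172, 0.17978×(-1.71605)=-0.30850, 0.14607×(-1.92369)=-0.28099.
Sum = -1.91555, so H' = 1.916.

1.916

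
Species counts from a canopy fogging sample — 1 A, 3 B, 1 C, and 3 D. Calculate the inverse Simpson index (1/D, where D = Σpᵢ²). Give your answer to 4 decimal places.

Total N = 1+3+1+3 = 8, so the proportions are 0.125, 0.375, 0.125, 0.375 (working shown to 8 dp, full precision carried).
D = 0.125² + 0.375² + 0.125² + 0.375² = 0.01562500 + 0.14062500 + 0.01562500 + 0.14062500 = 0.31250000.
So 1/D = 3.200000, i.e. 3.2000 to 4 decimal places.

3.2000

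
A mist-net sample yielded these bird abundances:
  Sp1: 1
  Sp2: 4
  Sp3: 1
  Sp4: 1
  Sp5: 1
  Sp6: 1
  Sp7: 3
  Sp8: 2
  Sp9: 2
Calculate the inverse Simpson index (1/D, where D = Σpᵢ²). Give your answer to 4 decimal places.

Total N = 1+4+1+1+1+1+3+2+2 = 16, so the proportions are 0.0625, 0.25, 0.0625, 0.0625, 0.0625, 0.0625, 0.1875, 0.125, 0.125 (working shown to 8 dp, full precision carried).
D = 0.0625² + 0.25² + 0.0625² + 0.0625² + 0.0625² + 0.0625² + 0.1875² + 0.125² + 0.125² = 0.00390625 + 0.06250000 + 0.00390625 + 0.00390625 + 0.00390625 + 0.00390625 + 0.03515625 + 0.01562500 + 0.01562500 = 0.14843750.
So 1/D = 6.736842, i.e. 6.7368 to 4 decimal places.

6.7368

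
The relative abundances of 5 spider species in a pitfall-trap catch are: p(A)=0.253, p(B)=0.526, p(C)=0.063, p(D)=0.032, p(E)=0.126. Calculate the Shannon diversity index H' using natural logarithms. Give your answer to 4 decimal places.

1.2310

Each pᵢ ln pᵢ term (working shown to 6 dp, full precision carried): 0.253×(-1.374366)=-0.347715, 0.526×(-0.642454)=-0.337931, 0.063×(-2.764621)=-0.174171, 0.032×(-3.442019)=-0.110145, 0.126×(-2.071473)=-0.261006.
Sum = -1.230967, so H' = 1.2310.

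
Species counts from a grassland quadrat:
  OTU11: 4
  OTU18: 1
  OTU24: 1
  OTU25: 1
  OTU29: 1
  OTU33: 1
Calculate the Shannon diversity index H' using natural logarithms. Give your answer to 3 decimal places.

1.581

Total N = 4+1+1+1+1+1 = 9, so the proportions are 0.44444, 0.11111, 0.11111, 0.11111, 0.11111, 0.11111 (working shown to 5 dp, full precision carried).
Each pᵢ ln pᵢ term: 0.44444×(-0.81093)=-0.36041, 0.11111×(-2.19722)=-0.24414, 0.11111×(-2.19722)=-0.24414, 0.11111×(-2.19722)=-0.24414, 0.11111×(-2.19722)=-0.24414, 0.11111×(-2.19722)=-0.24414.
Sum = -1.58109, so H' = 1.581.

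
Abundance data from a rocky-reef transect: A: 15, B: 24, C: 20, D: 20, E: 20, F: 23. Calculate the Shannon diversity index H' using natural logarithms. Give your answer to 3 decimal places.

1.781

Total N = 15+24+20+20+20+23 = 122, so the proportions are 0.12295, 0.19672, 0.16393, 0.16393, 0.16393, 0.18852 (working shown to 5 dp, full precision carried).
Each pᵢ ln pᵢ term: 0.12295×(-2.09597)=-0.25770, 0.19672×(-1.62597)=-0.31986, 0.16393×(-1.80829)=-0.29644, 0.16393×(-1.80829)=-0.29644, 0.16393×(-1.80829)=-0.29644, 0.18852×(-1.66853)=-0.31456.
Sum = -1.78144, so H' = 1.781.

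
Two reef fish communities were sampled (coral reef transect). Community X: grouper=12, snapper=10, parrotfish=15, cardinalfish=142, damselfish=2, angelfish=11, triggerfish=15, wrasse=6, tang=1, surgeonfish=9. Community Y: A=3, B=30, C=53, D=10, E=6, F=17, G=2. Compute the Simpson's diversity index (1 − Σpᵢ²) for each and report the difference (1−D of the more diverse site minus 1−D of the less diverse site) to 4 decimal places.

0.1411

Community X: N=223, proportions 0.053812, 0.044843, 0.067265, 0.636771, 0.008969, 0.049327, 0.067265, 0.026906, 0.004484, 0.040359, giving 1−D = 0.575680 (working shown to 6 dp, full precision carried).
Community Y: N=121, proportions 0.024793, 0.247934, 0.438017, 0.082645, 0.049587, 0.140496, 0.016529, giving 1−D = 0.716754.
Difference = |0.575680 − 0.716754| = 0.141074, i.e. 0.1411 to 4 decimal places.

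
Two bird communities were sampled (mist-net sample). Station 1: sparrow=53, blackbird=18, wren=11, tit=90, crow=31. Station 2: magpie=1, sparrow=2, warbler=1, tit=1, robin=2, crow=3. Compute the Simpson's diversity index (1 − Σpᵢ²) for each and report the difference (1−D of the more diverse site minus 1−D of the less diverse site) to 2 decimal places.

0.10

Station 1: N=203, proportions 0.2611, 0.0887, 0.0542, 0.4433, 0.1527, giving 1−D = 0.7012 (working shown to 4 dp, full precision carried).
Station 2: N=10, proportions 0.1, 0.2, 0.1, 0.1, 0.2, 0.3, giving 1−D = 0.8000.
Difference = |0.7012 − 0.8000| = 0.0988, i.e. 0.10 to 2 decimal places.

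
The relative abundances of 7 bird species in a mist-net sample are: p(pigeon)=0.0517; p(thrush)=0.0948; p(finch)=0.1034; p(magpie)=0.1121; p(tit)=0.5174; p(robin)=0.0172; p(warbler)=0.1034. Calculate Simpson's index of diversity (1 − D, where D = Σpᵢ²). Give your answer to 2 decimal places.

0.69

D = 0.0517² + 0.0948² + 0.1034² + 0.1121² + 0.5174² + 0.0172² + 0.1034² = 0.0027 + 0.0090 + 0.0107 + 0.0126 + 0.2677 + 0.0003 + 0.0107 = 0.3136 (working shown to 4 dp, full precision carried).
So 1 − D = 0.6864, i.e. 0.69 to 2 decimal places.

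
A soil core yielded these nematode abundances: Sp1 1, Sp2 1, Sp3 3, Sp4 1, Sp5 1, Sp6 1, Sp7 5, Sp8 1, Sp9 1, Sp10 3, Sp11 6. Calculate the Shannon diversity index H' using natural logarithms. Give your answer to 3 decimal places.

2.120

Total N = 1+1+3+1+1+1+5+1+1+3+6 = 24, so the proportions are 0.04167, 0.04167, 0.125, 0.04167, 0.04167, 0.04167, 0.20833, 0.04167, 0.04167, 0.125, 0.25 (working shown to 5 dp, full precision carried).
Each pᵢ ln pᵢ term: 0.04167×(-3.17805)=-0.13242, 0.04167×(-3.17805)=-0.13242, 0.125×(-2.07944)=-0.25993, 0.04167×(-3.17805)=-0.13242, 0.04167×(-3.17805)=-0.13242, 0.04167×(-3.17805)=-0.13242, 0.20833×(-1.56862)=-0.32679, 0.04167×(-3.17805)=-0.13242, 0.04167×(-3.17805)=-0.13242, 0.125×(-2.07944)=-0.25993, 0.25×(-1.38629)=-0.34657.
Sum = -2.12016, so H' = 2.120.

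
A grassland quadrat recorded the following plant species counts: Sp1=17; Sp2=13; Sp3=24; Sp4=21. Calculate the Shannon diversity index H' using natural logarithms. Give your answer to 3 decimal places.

1.361

Total N = 17+13+24+21 = 75, so the proportions are 0.22667, 0.17333, 0.32, 0.28 (working shown to 5 dp, full precision carried).
Each pᵢ ln pᵢ term: 0.22667×(-1.48427)=-0.33644, 0.17333×(-1.75254)=-0.30377, 0.32×(-1.13943)=-0.36462, 0.28×(-1.27297)=-0.35643.
Sum = -1.36126, so H' = 1.361.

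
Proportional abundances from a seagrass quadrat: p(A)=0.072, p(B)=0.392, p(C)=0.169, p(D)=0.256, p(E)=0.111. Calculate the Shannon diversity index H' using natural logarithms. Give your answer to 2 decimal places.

1.45

Each pᵢ ln pᵢ term (working shown to 4 dp, full precision carried): 0.072×(-2.6311)=-0.1894, 0.392×(-0.9365)=-0.3671, 0.169×(-1.7779)=-0.3005, 0.256×(-1.3626)=-0.3488, 0.111×(-2.1982)=-0.2440.
Sum = -1.4498, so H' = 1.45.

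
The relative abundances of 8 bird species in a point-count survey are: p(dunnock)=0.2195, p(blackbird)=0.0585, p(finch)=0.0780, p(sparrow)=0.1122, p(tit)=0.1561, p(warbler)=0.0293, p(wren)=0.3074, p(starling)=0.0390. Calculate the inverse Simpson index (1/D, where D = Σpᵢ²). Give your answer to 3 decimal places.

D = 0.2195² + 0.0585² + 0.078² + 0.1122² + 0.1561² + 0.0293² + 0.3074² + 0.039² = 0.0481803 + 0.0034223 + 0.0060840 + 0.0125888 + 0.0243672 + 0.0008585 + 0.0944948 + 0.0015210 = 0.1915168 (working shown to 7 dp, full precision carried).
So 1/D = 5.22147, i.e. 5.221 to 3 decimal places.

5.221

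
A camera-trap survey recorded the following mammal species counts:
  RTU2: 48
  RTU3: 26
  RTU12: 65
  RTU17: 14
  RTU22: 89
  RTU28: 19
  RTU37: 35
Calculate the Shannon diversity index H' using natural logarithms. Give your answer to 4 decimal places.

Total N = 48+26+65+14+89+19+35 = 296, so the proportions are 0.162162, 0.087838, 0.219595, 0.047297, 0.300676, 0.064189, 0.118243 (working shown to 6 dp, full precision carried).
Each pᵢ ln pᵢ term: 0.162162×(-1.819158)=-0.294999, 0.087838×(-2.432263)=-0.213645, 0.219595×(-1.515972)=-0.332899, 0.047297×(-3.051302)=-0.144318, 0.300676×(-1.201723)=-0.361329, 0.064189×(-2.745920)=-0.176258, 0.118243×(-2.135011)=-0.252451.
Sum = -1.775899, so H' = 1.7759.

1.7759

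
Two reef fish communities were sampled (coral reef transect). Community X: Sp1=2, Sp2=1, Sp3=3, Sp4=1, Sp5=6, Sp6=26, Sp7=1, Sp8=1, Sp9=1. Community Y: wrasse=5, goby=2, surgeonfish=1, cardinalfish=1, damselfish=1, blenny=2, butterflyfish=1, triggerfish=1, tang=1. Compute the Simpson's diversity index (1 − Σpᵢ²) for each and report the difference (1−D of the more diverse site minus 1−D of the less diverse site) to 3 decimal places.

0.240

Community X: N=42, proportions 0.047619, 0.02381, 0.071429, 0.02381, 0.142857, 0.619048, 0.02381, 0.02381, 0.02381, giving 1−D = 0.586168 (working shown to 6 dp, full precision carried).
Community Y: N=15, proportions 0.333333, 0.133333, 0.066667, 0.066667, 0.066667, 0.133333, 0.066667, 0.066667, 0.066667, giving 1−D = 0.826667.
Difference = |0.586168 − 0.826667| = 0.240499, i.e. 0.240 to 3 decimal places.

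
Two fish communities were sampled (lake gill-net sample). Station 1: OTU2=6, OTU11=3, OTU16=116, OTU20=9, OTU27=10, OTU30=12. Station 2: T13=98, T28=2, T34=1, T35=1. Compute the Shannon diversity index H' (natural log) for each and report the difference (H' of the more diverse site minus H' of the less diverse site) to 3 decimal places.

Station 1: N=156, proportions 0.038462, 0.019231, 0.74359, 0.057692, 0.064103, 0.076923, giving H' = 0.959583 (working shown to 6 dp, full precision carried).
Station 2: N=102, proportions 0.960784, 0.019608, 0.009804, 0.009804, giving H' = 0.206217.
Difference = |0.959583 − 0.206217| = 0.753366, i.e. 0.753 to 3 decimal places.

0.753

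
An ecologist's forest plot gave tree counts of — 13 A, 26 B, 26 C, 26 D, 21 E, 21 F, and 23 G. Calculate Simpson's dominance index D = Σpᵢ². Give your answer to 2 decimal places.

Total N = 13+26+26+26+21+21+23 = 156, so the proportions are 0.0833, 0.1667, 0.1667, 0.1667, 0.1346, 0.1346, 0.1474 (working shown to 4 dp, full precision carried).
D = 0.0833² + 0.1667² + 0.1667² + 0.1667² + 0.1346² + 0.1346² + 0.1474² = 0.0069 + 0.0278 + 0.0278 + 0.0278 + 0.0181 + 0.0181 + 0.0217 = 0.1483.
To 2 decimal places, D = 0.15.

0.15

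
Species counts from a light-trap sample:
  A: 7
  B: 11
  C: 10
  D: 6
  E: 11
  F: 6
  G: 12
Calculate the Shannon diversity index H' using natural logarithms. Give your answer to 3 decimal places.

1.909

Total N = 7+11+10+6+11+6+12 = 63, so the proportions are 0.11111, 0.1746, 0.15873, 0.09524, 0.1746, 0.09524, 0.19048 (working shown to 5 dp, full precision carried).
Each pᵢ ln pᵢ term: 0.11111×(-2.19722)=-0.24414, 0.1746×(-1.74524)=-0.30472, 0.15873×(-1.84055)=-0.29215, 0.09524×(-2.35138)=-0.22394, 0.1746×(-1.74524)=-0.30472, 0.09524×(-2.35138)=-0.22394, 0.19048×(-1.65823)=-0.31585.
Sum = -1.90947, so H' = 1.909.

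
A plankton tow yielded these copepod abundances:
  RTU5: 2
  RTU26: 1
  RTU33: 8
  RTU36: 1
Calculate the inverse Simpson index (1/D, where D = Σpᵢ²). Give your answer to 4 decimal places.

Total N = 2+1+8+1 = 12, so the proportions are 0.1666667, 0.0833333, 0.6666667, 0.0833333 (working shown to 7 dp, full precision carried).
D = 0.1666667² + 0.0833333² + 0.6666667² + 0.0833333² = 0.0277778 + 0.0069444 + 0.4444444 + 0.0069444 = 0.4861111.
So 1/D = 2.057143, i.e. 2.0571 to 4 decimal places.

2.0571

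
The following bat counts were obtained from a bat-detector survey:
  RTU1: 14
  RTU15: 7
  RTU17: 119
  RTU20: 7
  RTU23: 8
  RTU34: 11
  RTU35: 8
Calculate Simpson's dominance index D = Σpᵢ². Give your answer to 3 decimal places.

0.486

Total N = 14+7+119+7+8+11+8 = 174, so the proportions are 0.08046, 0.04023, 0.68391, 0.04023, 0.04598, 0.06322, 0.04598 (working shown to 5 dp, full precision carried).
D = 0.08046² + 0.04023² + 0.68391² + 0.04023² + 0.04598² + 0.06322² + 0.04598² = 0.00647 + 0.00162 + 0.46773 + 0.00162 + 0.00211 + 0.00400 + 0.00211 = 0.48567.
To 3 decimal places, D = 0.486.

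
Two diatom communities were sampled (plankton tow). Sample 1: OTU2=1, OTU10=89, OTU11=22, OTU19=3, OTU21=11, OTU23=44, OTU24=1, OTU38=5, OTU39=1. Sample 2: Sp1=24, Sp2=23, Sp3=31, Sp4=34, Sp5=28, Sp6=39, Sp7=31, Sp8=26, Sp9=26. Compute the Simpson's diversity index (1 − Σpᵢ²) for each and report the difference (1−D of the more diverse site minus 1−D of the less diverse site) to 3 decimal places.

0.221

Sample 1: N=177, proportions 0.00565, 0.50282, 0.12429, 0.01695, 0.06215, 0.24859, 0.00565, 0.02825, 0.00565, giving 1−D = 0.66488 (working shown to 5 dp, full precision carried).
Sample 2: N=262, proportions 0.0916, 0.08779, 0.11832, 0.12977, 0.10687, 0.14885, 0.11832, 0.09924, 0.09924, giving 1−D = 0.88579.
Difference = |0.66488 − 0.88579| = 0.22091, i.e. 0.221 to 3 decimal places.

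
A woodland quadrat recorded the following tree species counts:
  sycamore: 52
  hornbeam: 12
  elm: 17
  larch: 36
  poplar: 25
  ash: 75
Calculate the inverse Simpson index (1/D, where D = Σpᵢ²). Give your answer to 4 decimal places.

Total N = 52+12+17+36+25+75 = 217, so the proportions are 0.23963134, 0.05529954, 0.07834101, 0.16589862, 0.11520737, 0.34562212 (working shown to 8 dp, full precision carried).
D = 0.23963134² + 0.05529954² + 0.07834101² + 0.16589862² + 0.11520737² + 0.34562212² = 0.05742318 + 0.00305804 + 0.00613731 + 0.02752235 + 0.01327274 + 0.11945465 = 0.22686827.
So 1/D = 4.407844, i.e. 4.4078 to 4 decimal places.

4.4078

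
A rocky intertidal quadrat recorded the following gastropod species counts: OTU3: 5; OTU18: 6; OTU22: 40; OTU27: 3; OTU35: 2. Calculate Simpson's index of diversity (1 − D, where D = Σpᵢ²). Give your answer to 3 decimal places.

0.466

Total N = 5+6+40+3+2 = 56, so the proportions are 0.08929, 0.10714, 0.71429, 0.05357, 0.03571 (working shown to 5 dp, full precision carried).
D = 0.08929² + 0.10714² + 0.71429² + 0.05357² + 0.03571² = 0.00797 + 0.01148 + 0.51020 + 0.00287 + 0.00128 = 0.53380.
So 1 − D = 0.46620, i.e. 0.466 to 3 decimal places.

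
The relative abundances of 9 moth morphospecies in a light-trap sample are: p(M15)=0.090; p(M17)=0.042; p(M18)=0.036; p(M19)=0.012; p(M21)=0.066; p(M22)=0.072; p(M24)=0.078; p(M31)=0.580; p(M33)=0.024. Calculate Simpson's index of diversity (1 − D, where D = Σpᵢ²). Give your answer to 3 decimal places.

D = 0.09² + 0.042² + 0.036² + 0.012² + 0.066² + 0.072² + 0.078² + 0.58² + 0.024² = 0.00810 + 0.00176 + 0.00130 + 0.00014 + 0.00436 + 0.00518 + 0.00608 + 0.33640 + 0.00058 = 0.36390 (working shown to 5 dp, full precision carried).
So 1 − D = 0.63610, i.e. 0.636 to 3 decimal places.

0.636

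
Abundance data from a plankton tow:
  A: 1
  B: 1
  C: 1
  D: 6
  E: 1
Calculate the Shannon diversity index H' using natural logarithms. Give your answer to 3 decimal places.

Total N = 1+1+1+6+1 = 10, so the proportions are 0.1, 0.1, 0.1, 0.6, 0.1 (working shown to 5 dp, full precision carried).
Each pᵢ ln pᵢ term: 0.1×(-2.30259)=-0.23026, 0.1×(-2.30259)=-0.23026, 0.1×(-2.30259)=-0.23026, 0.6×(-0.51083)=-0.30650, 0.1×(-2.30259)=-0.23026.
Sum = -1.22753, so H' = 1.228.

1.228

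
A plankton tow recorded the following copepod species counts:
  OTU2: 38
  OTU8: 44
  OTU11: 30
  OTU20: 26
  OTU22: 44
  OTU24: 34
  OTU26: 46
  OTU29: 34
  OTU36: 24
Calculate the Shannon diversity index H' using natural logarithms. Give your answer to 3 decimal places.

2.174

Total N = 38+44+30+26+44+34+46+34+24 = 320, so the proportions are 0.11875, 0.1375, 0.09375, 0.08125, 0.1375, 0.10625, 0.14375, 0.10625, 0.075 (working shown to 5 dp, full precision carried).
Each pᵢ ln pᵢ term: 0.11875×(-2.13073)=-0.25302, 0.1375×(-1.98413)=-0.27282, 0.09375×(-2.36712)=-0.22192, 0.08125×(-2.51022)=-0.20396, 0.1375×(-1.98413)=-0.27282, 0.10625×(-2.24196)=-0.23821, 0.14375×(-1.93968)=-0.27883, 0.10625×(-2.24196)=-0.23821, 0.075×(-2.59027)=-0.19427.
Sum = -2.17405, so H' = 2.174.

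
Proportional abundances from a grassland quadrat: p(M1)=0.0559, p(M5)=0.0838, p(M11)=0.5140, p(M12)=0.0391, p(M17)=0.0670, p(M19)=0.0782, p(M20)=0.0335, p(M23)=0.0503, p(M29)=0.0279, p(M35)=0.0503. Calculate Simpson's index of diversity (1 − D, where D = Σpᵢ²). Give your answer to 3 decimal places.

D = 0.0559² + 0.0838² + 0.514² + 0.0391² + 0.067² + 0.0782² + 0.0335² + 0.0503² + 0.0279² + 0.0503² = 0.00312 + 0.00702 + 0.26420 + 0.00153 + 0.00449 + 0.00612 + 0.00112 + 0.00253 + 0.00078 + 0.00253 = 0.29344 (working shown to 5 dp, full precision carried).
So 1 − D = 0.70656, i.e. 0.707 to 3 decimal places.

0.707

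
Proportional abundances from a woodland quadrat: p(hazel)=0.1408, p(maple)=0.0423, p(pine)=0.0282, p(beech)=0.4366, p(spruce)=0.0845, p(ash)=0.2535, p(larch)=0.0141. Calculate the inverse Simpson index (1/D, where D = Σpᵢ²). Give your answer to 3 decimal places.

3.513

D = 0.1408² + 0.0423² + 0.0282² + 0.4366² + 0.0845² + 0.2535² + 0.0141² = 0.0198246 + 0.0017893 + 0.0007952 + 0.1906196 + 0.0071403 + 0.0642623 + 0.0001988 = 0.2846300 (working shown to 7 dp, full precision carried).
So 1/D = 3.51333, i.e. 3.513 to 3 decimal places.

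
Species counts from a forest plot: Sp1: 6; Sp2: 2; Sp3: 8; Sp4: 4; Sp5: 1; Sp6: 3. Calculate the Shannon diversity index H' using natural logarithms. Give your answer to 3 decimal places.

Total N = 6+2+8+4+1+3 = 24, so the proportions are 0.25, 0.08333, 0.33333, 0.16667, 0.04167, 0.125 (working shown to 5 dp, full precision carried).
Each pᵢ ln pᵢ term: 0.25×(-1.38629)=-0.34657, 0.08333×(-2.48491)=-0.20708, 0.33333×(-1.09861)=-0.36620, 0.16667×(-1.79176)=-0.29863, 0.04167×(-3.17805)=-0.13242, 0.125×(-2.07944)=-0.25993.
Sum = -1.61083, so H' = 1.611.

1.611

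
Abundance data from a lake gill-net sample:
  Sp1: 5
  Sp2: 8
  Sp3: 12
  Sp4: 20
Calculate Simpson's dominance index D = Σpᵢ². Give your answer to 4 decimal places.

Total N = 5+8+12+20 = 45, so the proportions are 0.111111, 0.177778, 0.266667, 0.444444 (working shown to 6 dp, full precision carried).
D = 0.111111² + 0.177778² + 0.266667² + 0.444444² = 0.012346 + 0.031605 + 0.071111 + 0.197531 = 0.312593.
To 4 decimal places, D = 0.3126.

0.3126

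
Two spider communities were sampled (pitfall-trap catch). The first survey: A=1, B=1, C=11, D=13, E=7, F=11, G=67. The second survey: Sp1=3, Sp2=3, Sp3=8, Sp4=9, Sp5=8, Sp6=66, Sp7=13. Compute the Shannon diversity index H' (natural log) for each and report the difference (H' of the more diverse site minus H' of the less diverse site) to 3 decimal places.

The first survey: N=111, proportions 0.00901, 0.00901, 0.0991, 0.11712, 0.06306, 0.0991, 0.6036, giving H' = 1.27319 (working shown to 5 dp, full precision carried).
The second survey: N=110, proportions 0.02727, 0.02727, 0.07273, 0.08182, 0.07273, 0.6, 0.11818, giving H' = 1.34140.
Difference = |1.27319 − 1.34140| = 0.06821, i.e. 0.068 to 3 decimal places.

0.068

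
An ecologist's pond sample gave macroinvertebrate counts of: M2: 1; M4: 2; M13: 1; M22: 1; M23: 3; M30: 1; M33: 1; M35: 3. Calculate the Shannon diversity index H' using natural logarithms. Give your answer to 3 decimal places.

Total N = 1+2+1+1+3+1+1+3 = 13, so the proportions are 0.07692, 0.15385, 0.07692, 0.07692, 0.23077, 0.07692, 0.07692, 0.23077 (working shown to 5 dp, full precision carried).
Each pᵢ ln pᵢ term: 0.07692×(-2.56495)=-0.19730, 0.15385×(-1.87180)=-0.28797, 0.07692×(-2.56495)=-0.19730, 0.07692×(-2.56495)=-0.19730, 0.23077×(-1.46634)=-0.33839, 0.07692×(-2.56495)=-0.19730, 0.07692×(-2.56495)=-0.19730, 0.23077×(-1.46634)=-0.33839.
Sum = -1.95126, so H' = 1.951.

1.951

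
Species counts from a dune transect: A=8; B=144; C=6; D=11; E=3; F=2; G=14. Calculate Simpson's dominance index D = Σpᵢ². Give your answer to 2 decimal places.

Total N = 8+144+6+11+3+2+14 = 188, so the proportions are 0.0426, 0.766, 0.0319, 0.0585, 0.016, 0.0106, 0.0745 (working shown to 4 dp, full precision carried).
D = 0.0426² + 0.766² + 0.0319² + 0.0585² + 0.016² + 0.0106² + 0.0745² = 0.0018 + 0.5867 + 0.0010 + 0.0034 + 0.0003 + 0.0001 + 0.0055 = 0.5989.
To 2 decimal places, D = 0.60.

0.60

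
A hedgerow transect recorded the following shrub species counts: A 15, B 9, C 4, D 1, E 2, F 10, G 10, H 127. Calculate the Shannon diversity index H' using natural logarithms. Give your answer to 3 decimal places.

1.089

Total N = 15+9+4+1+2+10+10+127 = 178, so the proportions are 0.08427, 0.05056, 0.02247, 0.00562, 0.01124, 0.05618, 0.05618, 0.71348 (working shown to 5 dp, full precision carried).
Each pᵢ ln pᵢ term: 0.08427×(-2.47373)=-0.20846, 0.05056×(-2.98456)=-0.15090, 0.02247×(-3.79549)=-0.08529, 0.00562×(-5.18178)=-0.02911, 0.01124×(-4.48864)=-0.05043, 0.05618×(-2.87920)=-0.16175, 0.05618×(-2.87920)=-0.16175, 0.71348×(-0.33760)=-0.24087.
Sum = -1.08858, so H' = 1.089.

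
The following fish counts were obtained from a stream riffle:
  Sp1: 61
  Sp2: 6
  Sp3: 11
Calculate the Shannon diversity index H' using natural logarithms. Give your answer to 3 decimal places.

Total N = 61+6+11 = 78, so the proportions are 0.78205, 0.07692, 0.14103 (working shown to 5 dp, full precision carried).
Each pᵢ ln pᵢ term: 0.78205×(-0.24583)=-0.19226, 0.07692×(-2.56495)=-0.19730, 0.14103×(-1.95881)=-0.27624.
Sum = -0.66580, so H' = 0.666.

0.666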